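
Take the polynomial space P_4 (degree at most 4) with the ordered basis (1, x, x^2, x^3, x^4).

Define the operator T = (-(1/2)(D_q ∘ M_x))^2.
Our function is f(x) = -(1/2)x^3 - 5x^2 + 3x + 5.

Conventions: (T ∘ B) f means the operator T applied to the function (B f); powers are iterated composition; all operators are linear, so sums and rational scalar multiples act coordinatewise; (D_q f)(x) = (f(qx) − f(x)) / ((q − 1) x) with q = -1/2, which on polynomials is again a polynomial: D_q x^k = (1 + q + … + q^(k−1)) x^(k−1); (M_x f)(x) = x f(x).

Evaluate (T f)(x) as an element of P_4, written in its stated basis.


M_x f = -(1/2)x^4 - 5x^3 + 3x^2 + 5x
D_q M_x f = -(5/16)x^3 - (15/4)x^2 + (3/2)x + 5
(-(1/2)(D_q ∘ M_x)) f = (5/32)x^3 + (15/8)x^2 - (3/4)x - 5/2
M_x (-(1/2)(D_q ∘ M_x)) f = (5/32)x^4 + (15/8)x^3 - (3/4)x^2 - (5/2)x
D_q M_x (-(1/2)(D_q ∘ M_x)) f = (25/256)x^3 + (45/32)x^2 - (3/8)x - 5/2
(-(1/2)(D_q ∘ M_x)) (-(1/2)(D_q ∘ M_x)) f = -(25/512)x^3 - (45/64)x^2 + (3/16)x + 5/4

g(x) = -(25/512)x^3 - (45/64)x^2 + (3/16)x + 5/4


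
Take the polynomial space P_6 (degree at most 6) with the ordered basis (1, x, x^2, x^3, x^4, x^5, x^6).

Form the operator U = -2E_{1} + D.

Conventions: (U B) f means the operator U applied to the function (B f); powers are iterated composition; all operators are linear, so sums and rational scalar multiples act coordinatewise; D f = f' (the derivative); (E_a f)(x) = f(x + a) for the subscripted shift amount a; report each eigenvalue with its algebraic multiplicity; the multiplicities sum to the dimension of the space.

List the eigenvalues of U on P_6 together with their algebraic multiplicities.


λ = -2 (multiplicity 7)

image of 1: -2
image of x: -2x - 1
image of x^2: -2x^2 - 2x - 2
image of x^3: -2x^3 - 3x^2 - 6x - 2
image of x^4: -2x^4 - 4x^3 - 12x^2 - 8x - 2
image of x^5: -2x^5 - 5x^4 - 20x^3 - 20x^2 - 10x - 2
image of x^6: -2x^6 - 6x^5 - 30x^4 - 40x^3 - 30x^2 - 12x - 2
the matrix is upper triangular; its diagonal is (-2, -2, -2, -2, -2, -2, -2)
for a triangular matrix the eigenvalues are the diagonal entries, with algebraic multiplicity their repetition count


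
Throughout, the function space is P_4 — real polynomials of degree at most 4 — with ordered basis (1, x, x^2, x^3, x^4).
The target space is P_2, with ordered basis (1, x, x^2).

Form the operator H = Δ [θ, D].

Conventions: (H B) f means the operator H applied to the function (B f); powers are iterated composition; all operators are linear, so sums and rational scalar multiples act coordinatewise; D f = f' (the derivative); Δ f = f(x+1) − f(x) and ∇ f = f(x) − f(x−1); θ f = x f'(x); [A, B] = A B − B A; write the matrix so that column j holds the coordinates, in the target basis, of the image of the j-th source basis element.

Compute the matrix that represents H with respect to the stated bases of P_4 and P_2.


the matrix is [[0, 0, -2, -3, -4]; [0, 0, 0, -6, -12]; [0, 0, 0, 0, -12]] (rows listed top to bottom)

image of 1: 0
image of x: 0
image of x^2: -2
image of x^3: -6x - 3
image of x^4: -12x^2 - 12x - 4
each image's coordinates form column j of the matrix


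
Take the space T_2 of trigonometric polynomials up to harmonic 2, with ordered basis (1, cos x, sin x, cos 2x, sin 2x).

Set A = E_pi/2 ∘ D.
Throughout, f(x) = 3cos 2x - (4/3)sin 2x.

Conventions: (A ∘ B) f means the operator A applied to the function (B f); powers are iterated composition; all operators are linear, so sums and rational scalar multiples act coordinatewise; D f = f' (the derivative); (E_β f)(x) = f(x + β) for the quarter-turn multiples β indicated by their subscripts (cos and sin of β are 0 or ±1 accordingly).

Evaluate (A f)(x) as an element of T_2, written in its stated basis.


g(x) = (8/3)cos 2x + 6sin 2x

D f = -(8/3)cos 2x - 6sin 2x
E_pi/2 D f = (8/3)cos 2x + 6sin 2x


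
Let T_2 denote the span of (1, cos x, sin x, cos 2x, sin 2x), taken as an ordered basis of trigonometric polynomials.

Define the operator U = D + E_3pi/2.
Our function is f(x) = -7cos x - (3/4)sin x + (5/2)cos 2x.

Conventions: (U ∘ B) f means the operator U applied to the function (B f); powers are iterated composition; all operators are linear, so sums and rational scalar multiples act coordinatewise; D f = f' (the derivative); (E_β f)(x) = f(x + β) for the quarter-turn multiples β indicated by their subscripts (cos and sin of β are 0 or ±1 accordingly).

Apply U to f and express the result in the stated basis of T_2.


D f = -(3/4)cos x + 7sin x - 5sin 2x
E_3pi/2 f = (3/4)cos x - 7sin x - (5/2)cos 2x
(D + E_3pi/2) f = -(5/2)cos 2x - 5sin 2x

the image equals g(x) = -(5/2)cos 2x - 5sin 2x


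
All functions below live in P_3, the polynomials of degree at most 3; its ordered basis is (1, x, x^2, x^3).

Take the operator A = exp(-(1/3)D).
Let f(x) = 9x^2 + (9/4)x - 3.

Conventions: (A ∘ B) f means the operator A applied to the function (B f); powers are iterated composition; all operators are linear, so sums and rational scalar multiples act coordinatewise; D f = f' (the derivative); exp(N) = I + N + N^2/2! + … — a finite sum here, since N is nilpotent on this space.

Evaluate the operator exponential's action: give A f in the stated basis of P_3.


order-1 term: -6x - 3/4
order-2 term: 1
the series for exp(-(1/3)D) f terminates at order 2
exp(-(1/3)D) f = 9x^2 - (15/4)x - 11/4

g(x) = 9x^2 - (15/4)x - 11/4


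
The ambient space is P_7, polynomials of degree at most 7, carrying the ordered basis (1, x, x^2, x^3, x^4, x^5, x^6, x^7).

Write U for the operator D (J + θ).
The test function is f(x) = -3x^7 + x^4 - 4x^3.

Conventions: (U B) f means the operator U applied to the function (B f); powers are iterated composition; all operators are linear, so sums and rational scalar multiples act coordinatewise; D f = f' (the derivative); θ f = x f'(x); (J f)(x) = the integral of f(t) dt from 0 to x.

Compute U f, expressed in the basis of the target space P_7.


g(x) = -3x^7 - 147x^6 + x^4 + 12x^3 - 36x^2

J f = -(3/8)x^8 + (1/5)x^5 - x^4
θ f = -21x^7 + 4x^4 - 12x^3
(J + θ) f = -(3/8)x^8 - 21x^7 + (1/5)x^5 + 3x^4 - 12x^3
D (J + θ) f = -3x^7 - 147x^6 + x^4 + 12x^3 - 36x^2


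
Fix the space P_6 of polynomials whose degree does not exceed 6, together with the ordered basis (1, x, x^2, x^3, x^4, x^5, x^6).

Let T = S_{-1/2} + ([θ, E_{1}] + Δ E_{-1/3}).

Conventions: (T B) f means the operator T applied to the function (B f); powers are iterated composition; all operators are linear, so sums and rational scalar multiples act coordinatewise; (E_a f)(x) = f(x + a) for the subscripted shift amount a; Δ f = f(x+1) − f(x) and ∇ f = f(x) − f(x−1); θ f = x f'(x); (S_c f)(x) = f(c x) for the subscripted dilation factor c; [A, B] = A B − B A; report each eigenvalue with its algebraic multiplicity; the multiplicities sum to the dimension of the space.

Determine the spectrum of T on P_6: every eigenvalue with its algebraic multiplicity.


image of 1: 1
image of x: -(1/2)x
image of x^2: (1/4)x^2 - 5/3
image of x^3: -(1/8)x^3 - 5x - 8/3
image of x^4: (1/16)x^4 - 10x^2 - (32/3)x - 103/27
image of x^5: -(1/32)x^5 - (50/3)x^3 - (80/3)x^2 - (515/27)x - 394/81
image of x^6: (1/64)x^6 - 25x^4 - (160/3)x^3 - (515/9)x^2 - (788/27)x - 479/81
the matrix is upper triangular; its diagonal is (1, -1/2, 1/4, -1/8, 1/16, -1/32, 1/64)
for a triangular matrix the eigenvalues are the diagonal entries, with algebraic multiplicity their repetition count

λ = -1/2 (multiplicity 1), λ = -1/8 (multiplicity 1), λ = -1/32 (multiplicity 1), λ = 1/64 (multiplicity 1), λ = 1/16 (multiplicity 1), λ = 1/4 (multiplicity 1), λ = 1 (multiplicity 1)


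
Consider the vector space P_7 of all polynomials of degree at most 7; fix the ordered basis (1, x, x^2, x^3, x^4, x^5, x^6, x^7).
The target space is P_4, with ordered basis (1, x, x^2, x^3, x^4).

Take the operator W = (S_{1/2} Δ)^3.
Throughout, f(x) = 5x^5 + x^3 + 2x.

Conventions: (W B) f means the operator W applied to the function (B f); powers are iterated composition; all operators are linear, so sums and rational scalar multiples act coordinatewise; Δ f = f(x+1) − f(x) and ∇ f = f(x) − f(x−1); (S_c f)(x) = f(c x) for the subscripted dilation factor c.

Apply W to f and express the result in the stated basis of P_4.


g(x) = (75/128)x^2 + (525/64)x + 537/16

Δ f = 25x^4 + 50x^3 + 53x^2 + 28x + 8
S_{1/2} Δ f = (25/16)x^4 + (25/4)x^3 + (53/4)x^2 + 14x + 8
Δ (S_{1/2} Δ) f = (25/4)x^3 + (225/8)x^2 + (103/2)x + 561/16
S_{1/2} Δ (S_{1/2} Δ) f = (25/32)x^3 + (225/32)x^2 + (103/4)x + 561/16
Δ (S_{1/2} Δ) (S_{1/2} Δ) f = (75/32)x^2 + (525/32)x + 537/16
S_{1/2} Δ (S_{1/2} Δ) (S_{1/2} Δ) f = (75/128)x^2 + (525/64)x + 537/16


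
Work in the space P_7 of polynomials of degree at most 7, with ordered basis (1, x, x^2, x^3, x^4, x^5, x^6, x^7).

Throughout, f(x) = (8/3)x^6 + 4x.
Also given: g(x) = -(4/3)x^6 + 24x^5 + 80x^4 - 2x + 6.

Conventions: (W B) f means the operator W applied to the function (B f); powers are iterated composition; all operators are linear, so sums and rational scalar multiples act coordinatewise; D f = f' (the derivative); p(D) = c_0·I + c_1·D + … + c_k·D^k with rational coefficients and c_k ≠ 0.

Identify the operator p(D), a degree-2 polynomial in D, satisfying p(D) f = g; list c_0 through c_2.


c_0 = -1/2, c_1 = 3/2, c_2 = 1

D^0 f = (8/3)x^6 + 4x
D^1 f = 16x^5 + 4
D^2 f = 80x^4
matching coefficients of g against c_0 f + c_1 Df + … from the top degree down determines the c_i
solution: c_0 = -1/2, c_1 = 3/2, c_2 = 1


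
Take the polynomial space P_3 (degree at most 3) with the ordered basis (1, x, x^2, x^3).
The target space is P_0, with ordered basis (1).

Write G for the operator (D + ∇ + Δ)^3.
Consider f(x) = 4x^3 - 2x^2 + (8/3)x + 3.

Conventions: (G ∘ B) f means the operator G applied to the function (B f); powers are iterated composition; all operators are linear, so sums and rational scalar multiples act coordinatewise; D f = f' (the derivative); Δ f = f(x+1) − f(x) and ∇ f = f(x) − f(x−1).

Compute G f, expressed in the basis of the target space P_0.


the image equals g(x) = 648

D f = 12x^2 - 4x + 8/3
∇ f = 12x^2 - 16x + 26/3
Δ f = 12x^2 + 8x + 14/3
(D + ∇ + Δ) f = 36x^2 - 12x + 16
D (D + ∇ + Δ) f = 72x - 12
∇ (D + ∇ + Δ) f = 72x - 48
Δ (D + ∇ + Δ) f = 72x + 24
(D + ∇ + Δ) (D + ∇ + Δ) f = 216x - 36
D (D + ∇ + Δ) (D + ∇ + Δ) f = 216
∇ (D + ∇ + Δ) (D + ∇ + Δ) f = 216
Δ (D + ∇ + Δ) (D + ∇ + Δ) f = 216
(D + ∇ + Δ) (D + ∇ + Δ) (D + ∇ + Δ) f = 648


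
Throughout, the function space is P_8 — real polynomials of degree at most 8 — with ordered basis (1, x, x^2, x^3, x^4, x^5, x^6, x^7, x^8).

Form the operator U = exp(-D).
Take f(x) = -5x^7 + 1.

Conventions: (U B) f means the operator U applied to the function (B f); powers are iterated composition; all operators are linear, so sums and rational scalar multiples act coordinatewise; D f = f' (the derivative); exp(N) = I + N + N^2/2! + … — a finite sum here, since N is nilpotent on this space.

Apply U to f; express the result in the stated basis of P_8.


g(x) = -5x^7 + 35x^6 - 105x^5 + 175x^4 - 175x^3 + 105x^2 - 35x + 6

order-1 term: 35x^6
order-2 term: -105x^5
order-3 term: 175x^4
order-4 term: -175x^3
order-5 term: 105x^2
order-6 term: -35x
order-7 term: 5
the series for exp(-D) f terminates at order 7
exp(-D) f = -5x^7 + 35x^6 - 105x^5 + 175x^4 - 175x^3 + 105x^2 - 35x + 6


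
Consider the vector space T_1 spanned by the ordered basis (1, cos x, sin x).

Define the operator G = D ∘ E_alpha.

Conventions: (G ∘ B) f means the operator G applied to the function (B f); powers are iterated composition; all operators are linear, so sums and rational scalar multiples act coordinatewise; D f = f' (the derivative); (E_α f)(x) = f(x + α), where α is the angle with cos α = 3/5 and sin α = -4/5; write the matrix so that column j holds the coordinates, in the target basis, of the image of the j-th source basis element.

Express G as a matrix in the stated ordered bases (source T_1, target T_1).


image of 1: 0
image of cos x: (4/5)cos x - (3/5)sin x
image of sin x: (3/5)cos x + (4/5)sin x
each image's coordinates form column j of the matrix

the matrix is [[0, 0, 0]; [0, 4/5, 3/5]; [0, -3/5, 4/5]] (rows listed top to bottom)


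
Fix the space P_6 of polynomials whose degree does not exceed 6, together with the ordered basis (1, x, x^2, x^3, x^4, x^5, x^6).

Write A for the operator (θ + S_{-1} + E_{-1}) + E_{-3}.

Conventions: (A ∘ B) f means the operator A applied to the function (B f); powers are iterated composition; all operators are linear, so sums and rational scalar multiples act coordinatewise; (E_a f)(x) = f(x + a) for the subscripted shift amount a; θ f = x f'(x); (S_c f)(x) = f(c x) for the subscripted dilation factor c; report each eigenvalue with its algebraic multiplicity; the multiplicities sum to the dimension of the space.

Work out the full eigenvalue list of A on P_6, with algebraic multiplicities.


λ = 2 (multiplicity 1), λ = 3 (multiplicity 1), λ = 4 (multiplicity 1), λ = 5 (multiplicity 1), λ = 6 (multiplicity 1), λ = 7 (multiplicity 1), λ = 9 (multiplicity 1)

image of 1: 3
image of x: 2x - 4
image of x^2: 5x^2 - 8x + 10
image of x^3: 4x^3 - 12x^2 + 30x - 28
image of x^4: 7x^4 - 16x^3 + 60x^2 - 112x + 82
image of x^5: 6x^5 - 20x^4 + 100x^3 - 280x^2 + 410x - 244
image of x^6: 9x^6 - 24x^5 + 150x^4 - 560x^3 + 1230x^2 - 1464x + 730
the matrix is upper triangular; its diagonal is (3, 2, 5, 4, 7, 6, 9)
for a triangular matrix the eigenvalues are the diagonal entries, with algebraic multiplicity their repetition count


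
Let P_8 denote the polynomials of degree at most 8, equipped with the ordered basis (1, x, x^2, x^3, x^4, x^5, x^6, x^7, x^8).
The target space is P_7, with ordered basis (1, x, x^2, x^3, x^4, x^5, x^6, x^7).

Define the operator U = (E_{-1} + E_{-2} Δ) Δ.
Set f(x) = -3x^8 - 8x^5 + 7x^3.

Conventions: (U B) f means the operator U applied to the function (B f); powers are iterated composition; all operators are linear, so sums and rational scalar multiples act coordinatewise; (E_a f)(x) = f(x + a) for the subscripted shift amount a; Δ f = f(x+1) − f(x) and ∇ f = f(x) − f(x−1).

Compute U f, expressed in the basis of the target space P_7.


Δ f = -24x^7 - 84x^6 - 168x^5 - 250x^4 - 248x^3 - 143x^2 - 43x - 4
E_{-1} Δ f = -24x^7 + 84x^6 - 168x^5 + 170x^4 - 88x^3 + 25x^2 - 5x + 2
Δ Δ f = -168x^6 - 1008x^5 - 2940x^4 - 5200x^3 - 5688x^2 - 3542x - 960
E_{-2} Δ Δ f = -168x^6 + 1008x^5 - 2940x^4 + 4880x^3 - 4728x^2 + 2506x - 564
(E_{-1} + E_{-2} Δ) Δ f = -24x^7 - 84x^6 + 840x^5 - 2770x^4 + 4792x^3 - 4703x^2 + 2501x - 562

the result is g(x) = -24x^7 - 84x^6 + 840x^5 - 2770x^4 + 4792x^3 - 4703x^2 + 2501x - 562


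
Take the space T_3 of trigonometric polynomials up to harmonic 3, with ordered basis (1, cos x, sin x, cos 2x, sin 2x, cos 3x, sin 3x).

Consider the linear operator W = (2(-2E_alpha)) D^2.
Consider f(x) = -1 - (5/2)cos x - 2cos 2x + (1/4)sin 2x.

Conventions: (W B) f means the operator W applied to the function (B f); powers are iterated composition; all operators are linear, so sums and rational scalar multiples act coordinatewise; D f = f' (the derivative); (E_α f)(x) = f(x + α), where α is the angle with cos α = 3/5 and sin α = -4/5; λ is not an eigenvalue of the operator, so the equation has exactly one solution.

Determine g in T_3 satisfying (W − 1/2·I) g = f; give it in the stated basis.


write g with unknown coordinates in the stated basis and equate coefficients in (W − 1/2·I) g = f
solving from the highest basis element down gives g = 2 - (95/277)cos x + (160/277)sin x + (460/8691)cos 2x + (655/5794)sin 2x
check: W g = -(740/277)cos x + (80/277)sin x - (17152/8691)cos 2x + (888/2897)sin 2x
so W g − 1/2·g = -1 - (5/2)cos x - 2cos 2x + (1/4)sin 2x = f ✓

the result is g(x) = 2 - (95/277)cos x + (160/277)sin x + (460/8691)cos 2x + (655/5794)sin 2x


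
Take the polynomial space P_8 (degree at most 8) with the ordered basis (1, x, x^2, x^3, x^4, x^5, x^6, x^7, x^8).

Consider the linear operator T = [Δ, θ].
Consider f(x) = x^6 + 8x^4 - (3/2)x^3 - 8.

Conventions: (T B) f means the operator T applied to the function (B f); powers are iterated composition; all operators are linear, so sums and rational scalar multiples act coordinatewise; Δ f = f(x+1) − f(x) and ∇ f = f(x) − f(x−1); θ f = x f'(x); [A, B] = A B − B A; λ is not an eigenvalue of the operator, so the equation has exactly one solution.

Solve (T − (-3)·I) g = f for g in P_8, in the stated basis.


write g with unknown coordinates in the stated basis and equate coefficients in (T − (-3)·I) g = f
solving from the highest basis element down gives g = (1/3)x^6 - (2/3)x^5 + (4/9)x^4 - (179/54)x^3 + (83/54)x^2 + (400/81)x - 1055/486
check: T g = 2x^5 + (20/3)x^4 + (76/9)x^3 - (83/18)x^2 - (400/27)x - 241/162
so T g − (-3)·g = x^6 + 8x^4 - (3/2)x^3 - 8 = f ✓

the result is g(x) = (1/3)x^6 - (2/3)x^5 + (4/9)x^4 - (179/54)x^3 + (83/54)x^2 + (400/81)x - 1055/486


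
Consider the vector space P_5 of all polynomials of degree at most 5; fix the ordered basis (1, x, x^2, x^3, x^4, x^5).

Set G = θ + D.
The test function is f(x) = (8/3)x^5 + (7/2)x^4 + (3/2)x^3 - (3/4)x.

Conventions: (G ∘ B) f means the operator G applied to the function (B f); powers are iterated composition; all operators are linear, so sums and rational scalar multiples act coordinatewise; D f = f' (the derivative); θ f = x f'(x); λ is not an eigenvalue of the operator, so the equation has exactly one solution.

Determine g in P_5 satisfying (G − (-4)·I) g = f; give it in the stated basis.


the image equals g(x) = (8/27)x^5 + (109/432)x^4 + (53/756)x^3 - (53/1512)x^2 - (257/1890)x + 257/7560

write g with unknown coordinates in the stated basis and equate coefficients in (G − (-4)·I) g = f
solving from the highest basis element down gives g = (8/27)x^5 + (109/432)x^4 + (53/756)x^3 - (53/1512)x^2 - (257/1890)x + 257/7560
check: G g = (40/27)x^5 + (269/108)x^4 + (461/378)x^3 + (53/378)x^2 - (779/3780)x - 257/1890
so G g − (-4)·g = (8/3)x^5 + (7/2)x^4 + (3/2)x^3 - (3/4)x = f ✓


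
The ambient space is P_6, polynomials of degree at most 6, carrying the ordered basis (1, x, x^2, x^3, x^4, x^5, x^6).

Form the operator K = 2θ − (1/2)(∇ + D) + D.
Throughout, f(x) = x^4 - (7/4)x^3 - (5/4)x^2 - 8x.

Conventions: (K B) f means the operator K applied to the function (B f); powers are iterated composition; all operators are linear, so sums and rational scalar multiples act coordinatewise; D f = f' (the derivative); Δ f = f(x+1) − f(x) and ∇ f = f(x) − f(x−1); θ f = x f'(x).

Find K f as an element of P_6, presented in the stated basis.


the result is g(x) = 8x^4 - (21/2)x^3 - 2x^2 - (165/8)x + 3/4

θ f = 4x^4 - (21/4)x^3 - (5/2)x^2 - 8x
(2θ) f = 8x^4 - (21/2)x^3 - 5x^2 - 16x
∇ f = 4x^3 - (45/4)x^2 + (27/4)x - 19/2
D f = 4x^3 - (21/4)x^2 - (5/2)x - 8
(∇ + D) f = 8x^3 - (33/2)x^2 + (17/4)x - 35/2
(-(1/2)(∇ + D)) f = -4x^3 + (33/4)x^2 - (17/8)x + 35/4
D f = 4x^3 - (21/4)x^2 - (5/2)x - 8
(2θ − (1/2)(∇ + D) + D) f = 8x^4 - (21/2)x^3 - 2x^2 - (165/8)x + 3/4


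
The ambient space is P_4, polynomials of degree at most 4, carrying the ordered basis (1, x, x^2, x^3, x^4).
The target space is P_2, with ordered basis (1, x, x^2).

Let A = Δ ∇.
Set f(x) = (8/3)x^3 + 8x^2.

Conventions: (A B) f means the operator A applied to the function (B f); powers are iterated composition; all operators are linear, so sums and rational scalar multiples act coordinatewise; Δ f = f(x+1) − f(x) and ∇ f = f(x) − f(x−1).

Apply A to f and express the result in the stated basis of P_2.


the image equals g(x) = 16x + 16

∇ f = 8x^2 + 8x - 16/3
Δ ∇ f = 16x + 16


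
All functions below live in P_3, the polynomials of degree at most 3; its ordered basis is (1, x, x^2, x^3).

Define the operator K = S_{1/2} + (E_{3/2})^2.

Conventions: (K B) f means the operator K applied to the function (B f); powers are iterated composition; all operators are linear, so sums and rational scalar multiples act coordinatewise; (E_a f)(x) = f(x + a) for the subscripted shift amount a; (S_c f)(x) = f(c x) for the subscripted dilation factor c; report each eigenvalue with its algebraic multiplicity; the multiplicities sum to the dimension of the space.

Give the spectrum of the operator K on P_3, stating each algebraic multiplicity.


λ = 9/8 (multiplicity 1), λ = 5/4 (multiplicity 1), λ = 3/2 (multiplicity 1), λ = 2 (multiplicity 1)

image of 1: 2
image of x: (3/2)x + 3
image of x^2: (5/4)x^2 + 6x + 9
image of x^3: (9/8)x^3 + 9x^2 + 27x + 27
the matrix is upper triangular; its diagonal is (2, 3/2, 5/4, 9/8)
for a triangular matrix the eigenvalues are the diagonal entries, with algebraic multiplicity their repetition count


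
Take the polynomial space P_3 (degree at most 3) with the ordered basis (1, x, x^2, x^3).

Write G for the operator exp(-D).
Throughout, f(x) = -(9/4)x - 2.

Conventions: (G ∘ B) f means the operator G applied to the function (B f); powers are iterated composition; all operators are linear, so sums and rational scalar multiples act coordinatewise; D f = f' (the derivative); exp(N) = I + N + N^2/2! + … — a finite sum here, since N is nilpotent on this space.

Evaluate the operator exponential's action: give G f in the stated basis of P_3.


order-1 term: 9/4
the series for exp(-D) f terminates at order 1
exp(-D) f = -(9/4)x + 1/4

the image equals g(x) = -(9/4)x + 1/4


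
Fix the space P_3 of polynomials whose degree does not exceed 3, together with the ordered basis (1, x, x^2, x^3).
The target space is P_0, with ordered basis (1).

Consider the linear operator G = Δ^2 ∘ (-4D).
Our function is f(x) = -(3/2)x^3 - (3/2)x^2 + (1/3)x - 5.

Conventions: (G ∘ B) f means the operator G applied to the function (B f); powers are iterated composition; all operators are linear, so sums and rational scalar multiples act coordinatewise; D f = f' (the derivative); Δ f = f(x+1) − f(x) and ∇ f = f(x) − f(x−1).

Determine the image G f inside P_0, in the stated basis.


the image equals g(x) = 36

D f = -(9/2)x^2 - 3x + 1/3
(-4D) f = 18x^2 + 12x - 4/3
Δ (-4D) f = 36x + 30
Δ Δ (-4D) f = 36


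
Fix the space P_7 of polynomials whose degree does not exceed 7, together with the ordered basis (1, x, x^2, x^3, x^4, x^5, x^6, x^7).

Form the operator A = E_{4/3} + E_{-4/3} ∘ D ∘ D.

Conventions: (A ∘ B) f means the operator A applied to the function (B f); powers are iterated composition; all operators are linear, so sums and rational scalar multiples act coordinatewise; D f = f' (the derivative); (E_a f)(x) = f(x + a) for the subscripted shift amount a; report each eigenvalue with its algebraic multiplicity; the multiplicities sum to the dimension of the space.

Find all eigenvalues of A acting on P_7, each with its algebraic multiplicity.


image of 1: 1
image of x: x + 4/3
image of x^2: x^2 + (8/3)x + 34/9
image of x^3: x^3 + 4x^2 + (34/3)x - 152/27
image of x^4: x^4 + (16/3)x^3 + (68/3)x^2 - (608/27)x + 1984/81
image of x^5: x^5 + (20/3)x^4 + (340/9)x^3 - (1520/27)x^2 + (9920/81)x - 10496/243
image of x^6: x^6 + 8x^5 + (170/3)x^4 - (3040/27)x^3 + (9920/27)x^2 - (20992/81)x + 73216/729
image of x^7: x^7 + (28/3)x^6 + (238/3)x^5 - (5320/27)x^4 + (69440/81)x^3 - (73472/81)x^2 + (512512/729)x - 370688/2187
the matrix is upper triangular; its diagonal is (1, 1, 1, 1, 1, 1, 1, 1)
for a triangular matrix the eigenvalues are the diagonal entries, with algebraic multiplicity their repetition count

λ = 1 (multiplicity 8)


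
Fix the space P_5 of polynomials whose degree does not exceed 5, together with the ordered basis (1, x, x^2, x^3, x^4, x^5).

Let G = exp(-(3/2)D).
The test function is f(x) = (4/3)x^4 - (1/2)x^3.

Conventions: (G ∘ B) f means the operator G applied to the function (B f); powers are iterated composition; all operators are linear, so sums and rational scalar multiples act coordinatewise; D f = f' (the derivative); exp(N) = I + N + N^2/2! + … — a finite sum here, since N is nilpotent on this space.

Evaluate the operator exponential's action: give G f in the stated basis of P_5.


g(x) = (4/3)x^4 - (17/2)x^3 + (81/4)x^2 - (171/8)x + 135/16

order-1 term: -8x^3 + (9/4)x^2
order-2 term: 18x^2 - (27/8)x
order-3 term: -18x + 27/16
order-4 term: 27/4
the series for exp(-(3/2)D) f terminates at order 4
exp(-(3/2)D) f = (4/3)x^4 - (17/2)x^3 + (81/4)x^2 - (171/8)x + 135/16


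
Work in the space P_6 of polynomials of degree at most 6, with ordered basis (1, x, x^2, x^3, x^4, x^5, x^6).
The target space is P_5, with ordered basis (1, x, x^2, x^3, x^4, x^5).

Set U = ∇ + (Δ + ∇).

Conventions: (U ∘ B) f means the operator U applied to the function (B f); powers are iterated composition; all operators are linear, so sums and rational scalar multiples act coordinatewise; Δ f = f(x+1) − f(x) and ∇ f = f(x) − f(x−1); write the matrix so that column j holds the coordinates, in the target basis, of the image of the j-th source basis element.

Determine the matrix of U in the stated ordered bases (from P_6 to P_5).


the matrix is [[0, 3, -1, 3, -1, 3, -1]; [0, 0, 6, -3, 12, -5, 18]; [0, 0, 0, 9, -6, 30, -15]; [0, 0, 0, 0, 12, -10, 60]; [0, 0, 0, 0, 0, 15, -15]; [0, 0, 0, 0, 0, 0, 18]] (rows listed top to bottom)

image of 1: 0
image of x: 3
image of x^2: 6x - 1
image of x^3: 9x^2 - 3x + 3
image of x^4: 12x^3 - 6x^2 + 12x - 1
image of x^5: 15x^4 - 10x^3 + 30x^2 - 5x + 3
image of x^6: 18x^5 - 15x^4 + 60x^3 - 15x^2 + 18x - 1
each image's coordinates form column j of the matrix


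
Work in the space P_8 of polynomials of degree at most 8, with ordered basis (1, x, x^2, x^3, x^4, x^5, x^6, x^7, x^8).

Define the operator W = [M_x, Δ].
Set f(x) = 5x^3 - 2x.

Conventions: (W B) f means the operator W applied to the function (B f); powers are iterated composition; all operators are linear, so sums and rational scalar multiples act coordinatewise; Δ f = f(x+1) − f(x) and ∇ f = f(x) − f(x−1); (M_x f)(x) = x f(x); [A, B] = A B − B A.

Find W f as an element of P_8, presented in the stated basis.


Δ f = 15x^2 + 15x + 3
M_x Δ f = 15x^3 + 15x^2 + 3x
M_x f = 5x^4 - 2x^2
Δ M_x f = 20x^3 + 30x^2 + 16x + 3
[M_x, Δ] f = -5x^3 - 15x^2 - 13x - 3

g(x) = -5x^3 - 15x^2 - 13x - 3


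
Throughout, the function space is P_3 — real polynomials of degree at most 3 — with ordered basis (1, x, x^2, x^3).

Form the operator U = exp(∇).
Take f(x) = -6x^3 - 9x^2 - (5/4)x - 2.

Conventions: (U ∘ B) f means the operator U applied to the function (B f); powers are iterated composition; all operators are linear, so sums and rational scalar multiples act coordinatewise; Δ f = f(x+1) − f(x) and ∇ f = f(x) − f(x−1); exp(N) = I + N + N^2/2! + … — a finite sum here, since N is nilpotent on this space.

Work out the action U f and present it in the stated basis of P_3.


the result is g(x) = -6x^3 - 27x^2 - (77/4)x + 11/4

order-1 term: -18x^2 + 7/4
order-2 term: -18x + 9
order-3 term: -6
the series for exp(∇) f terminates at order 3
exp(∇) f = -6x^3 - 27x^2 - (77/4)x + 11/4


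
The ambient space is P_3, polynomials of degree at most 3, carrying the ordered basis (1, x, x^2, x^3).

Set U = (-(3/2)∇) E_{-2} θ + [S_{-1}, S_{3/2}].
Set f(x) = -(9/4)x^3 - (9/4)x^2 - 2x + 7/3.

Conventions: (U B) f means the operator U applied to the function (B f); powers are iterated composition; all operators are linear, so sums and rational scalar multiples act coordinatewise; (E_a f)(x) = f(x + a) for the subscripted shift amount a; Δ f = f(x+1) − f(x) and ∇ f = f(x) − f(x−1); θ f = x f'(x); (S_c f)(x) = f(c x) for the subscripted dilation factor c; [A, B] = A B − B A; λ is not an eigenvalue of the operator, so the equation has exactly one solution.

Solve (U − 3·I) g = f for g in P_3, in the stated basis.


the image equals g(x) = (3/4)x^3 - (21/8)x^2 + (547/24)x - 6721/144

write g with unknown coordinates in the stated basis and equate coefficients in (U − 3·I) g = f
solving from the highest basis element down gives g = (3/4)x^3 - (21/8)x^2 + (547/24)x - 6721/144
check: U g = -(81/8)x^2 + (531/8)x - 2203/16
so U g − 3·g = -(9/4)x^3 - (9/4)x^2 - 2x + 7/3 = f ✓


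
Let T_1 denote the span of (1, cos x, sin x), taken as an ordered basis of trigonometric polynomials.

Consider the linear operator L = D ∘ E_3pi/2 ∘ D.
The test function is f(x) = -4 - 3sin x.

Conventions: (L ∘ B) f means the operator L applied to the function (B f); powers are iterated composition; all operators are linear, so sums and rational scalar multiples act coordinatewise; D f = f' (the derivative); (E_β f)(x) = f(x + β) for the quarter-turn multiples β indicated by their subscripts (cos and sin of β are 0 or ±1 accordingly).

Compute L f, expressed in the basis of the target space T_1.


D f = -3cos x
E_3pi/2 D f = -3sin x
D E_3pi/2 D f = -3cos x

g(x) = -3cos x


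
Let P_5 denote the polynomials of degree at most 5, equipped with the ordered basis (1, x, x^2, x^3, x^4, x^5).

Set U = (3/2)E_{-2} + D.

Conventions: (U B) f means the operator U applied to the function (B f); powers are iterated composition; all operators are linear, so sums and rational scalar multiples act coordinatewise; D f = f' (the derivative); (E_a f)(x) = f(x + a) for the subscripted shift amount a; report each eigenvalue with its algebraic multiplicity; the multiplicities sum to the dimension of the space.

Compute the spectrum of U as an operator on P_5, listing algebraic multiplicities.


image of 1: 3/2
image of x: (3/2)x - 2
image of x^2: (3/2)x^2 - 4x + 6
image of x^3: (3/2)x^3 - 6x^2 + 18x - 12
image of x^4: (3/2)x^4 - 8x^3 + 36x^2 - 48x + 24
image of x^5: (3/2)x^5 - 10x^4 + 60x^3 - 120x^2 + 120x - 48
the matrix is upper triangular; its diagonal is (3/2, 3/2, 3/2, 3/2, 3/2, 3/2)
for a triangular matrix the eigenvalues are the diagonal entries, with algebraic multiplicity their repetition count

λ = 3/2 (multiplicity 6)


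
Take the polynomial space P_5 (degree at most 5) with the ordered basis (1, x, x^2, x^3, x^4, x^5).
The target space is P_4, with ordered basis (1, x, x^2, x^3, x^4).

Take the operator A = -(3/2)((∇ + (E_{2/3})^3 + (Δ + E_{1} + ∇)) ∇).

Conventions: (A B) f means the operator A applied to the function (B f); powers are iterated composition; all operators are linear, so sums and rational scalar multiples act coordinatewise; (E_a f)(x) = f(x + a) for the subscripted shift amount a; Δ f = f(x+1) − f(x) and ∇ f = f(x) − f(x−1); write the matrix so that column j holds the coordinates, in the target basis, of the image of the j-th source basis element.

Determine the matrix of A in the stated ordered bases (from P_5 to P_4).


image of 1: 0
image of x: -3
image of x^2: -6x - 15
image of x^3: -9x^2 - 45x + 6
image of x^4: -12x^3 - 90x^2 + 24x - 69
image of x^5: -15x^4 - 150x^3 + 60x^2 - 345x + 42
each image's coordinates form column j of the matrix

the matrix is [[0, -3, -15, 6, -69, 42]; [0, 0, -6, -45, 24, -345]; [0, 0, 0, -9, -90, 60]; [0, 0, 0, 0, -12, -150]; [0, 0, 0, 0, 0, -15]] (rows listed top to bottom)


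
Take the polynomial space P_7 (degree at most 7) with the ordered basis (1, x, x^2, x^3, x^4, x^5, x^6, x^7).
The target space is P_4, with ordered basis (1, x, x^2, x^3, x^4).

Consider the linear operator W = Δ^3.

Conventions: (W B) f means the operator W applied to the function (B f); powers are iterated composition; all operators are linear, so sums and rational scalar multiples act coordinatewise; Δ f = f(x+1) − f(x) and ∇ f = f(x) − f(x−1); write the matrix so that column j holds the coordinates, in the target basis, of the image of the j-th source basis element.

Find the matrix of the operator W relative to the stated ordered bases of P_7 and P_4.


image of 1: 0
image of x: 0
image of x^2: 0
image of x^3: 6
image of x^4: 24x + 36
image of x^5: 60x^2 + 180x + 150
image of x^6: 120x^3 + 540x^2 + 900x + 540
image of x^7: 210x^4 + 1260x^3 + 3150x^2 + 3780x + 1806
each image's coordinates form column j of the matrix

the matrix is [[0, 0, 0, 6, 36, 150, 540, 1806]; [0, 0, 0, 0, 24, 180, 900, 3780]; [0, 0, 0, 0, 0, 60, 540, 3150]; [0, 0, 0, 0, 0, 0, 120, 1260]; [0, 0, 0, 0, 0, 0, 0, 210]] (rows listed top to bottom)


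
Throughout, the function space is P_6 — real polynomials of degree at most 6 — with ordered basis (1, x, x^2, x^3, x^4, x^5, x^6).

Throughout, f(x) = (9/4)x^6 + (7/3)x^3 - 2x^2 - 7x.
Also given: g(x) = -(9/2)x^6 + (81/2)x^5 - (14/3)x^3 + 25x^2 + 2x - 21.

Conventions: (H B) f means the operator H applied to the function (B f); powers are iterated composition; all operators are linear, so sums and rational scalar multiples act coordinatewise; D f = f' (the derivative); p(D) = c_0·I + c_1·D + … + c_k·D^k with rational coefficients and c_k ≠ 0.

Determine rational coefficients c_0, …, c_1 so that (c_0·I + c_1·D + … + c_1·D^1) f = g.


c_0 = -2, c_1 = 3

D^0 f = (9/4)x^6 + (7/3)x^3 - 2x^2 - 7x
D^1 f = (27/2)x^5 + 7x^2 - 4x - 7
matching coefficients of g against c_0 f + c_1 Df + … from the top degree down determines the c_i
solution: c_0 = -2, c_1 = 3


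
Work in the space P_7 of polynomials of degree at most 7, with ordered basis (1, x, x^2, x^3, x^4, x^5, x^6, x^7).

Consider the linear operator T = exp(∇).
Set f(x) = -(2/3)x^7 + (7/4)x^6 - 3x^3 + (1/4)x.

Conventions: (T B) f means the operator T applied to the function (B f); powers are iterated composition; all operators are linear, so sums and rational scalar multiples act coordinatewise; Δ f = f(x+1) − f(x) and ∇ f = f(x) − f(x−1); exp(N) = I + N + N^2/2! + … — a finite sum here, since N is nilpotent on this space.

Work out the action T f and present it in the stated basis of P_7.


order-1 term: -(14/3)x^6 + (49/2)x^5 - (595/12)x^4 + (175/3)x^3 - (197/4)x^2 + (145/6)x - 31/6
order-2 term: -14x^5 + (385/4)x^4 - (805/3)x^3 + (1575/4)x^2 - (1867/6)x + 421/4
order-3 term: -(70/3)x^4 + 175x^3 - (1015/2)x^2 + (1365/2)x - 2167/6
order-4 term: -(70/3)x^3 + (665/4)x^2 - (1225/3)x + 4165/12
order-5 term: -14x^2 + (161/2)x - 1435/12
order-6 term: -(14/3)x + 63/4
order-7 term: -2/3
the series for exp(∇) f terminates at order 7
exp(∇) f = -(2/3)x^7 - (35/12)x^6 + (21/2)x^5 + (70/3)x^4 - (184/3)x^3 - (43/4)x^2 + (253/4)x - 37/2

the result is g(x) = -(2/3)x^7 - (35/12)x^6 + (21/2)x^5 + (70/3)x^4 - (184/3)x^3 - (43/4)x^2 + (253/4)x - 37/2


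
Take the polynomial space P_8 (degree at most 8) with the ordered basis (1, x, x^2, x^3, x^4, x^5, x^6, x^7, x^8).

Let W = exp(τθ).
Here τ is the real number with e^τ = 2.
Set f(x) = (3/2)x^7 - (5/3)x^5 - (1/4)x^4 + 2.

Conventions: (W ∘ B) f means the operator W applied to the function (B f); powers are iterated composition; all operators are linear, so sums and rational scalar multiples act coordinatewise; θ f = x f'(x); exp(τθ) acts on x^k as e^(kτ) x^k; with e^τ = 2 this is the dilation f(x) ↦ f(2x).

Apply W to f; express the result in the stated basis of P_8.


exp(τθ) x^k = e^(kτ) x^k; with e^τ = 2 this sends x^k to 2^k x^k
x^4 ↦ 16 x^4
x^5 ↦ 32 x^5
x^7 ↦ 128 x^7
applying this coordinatewise to f: exp(τθ) f = 192x^7 - (160/3)x^5 - 4x^4 + 2

the result is g(x) = 192x^7 - (160/3)x^5 - 4x^4 + 2


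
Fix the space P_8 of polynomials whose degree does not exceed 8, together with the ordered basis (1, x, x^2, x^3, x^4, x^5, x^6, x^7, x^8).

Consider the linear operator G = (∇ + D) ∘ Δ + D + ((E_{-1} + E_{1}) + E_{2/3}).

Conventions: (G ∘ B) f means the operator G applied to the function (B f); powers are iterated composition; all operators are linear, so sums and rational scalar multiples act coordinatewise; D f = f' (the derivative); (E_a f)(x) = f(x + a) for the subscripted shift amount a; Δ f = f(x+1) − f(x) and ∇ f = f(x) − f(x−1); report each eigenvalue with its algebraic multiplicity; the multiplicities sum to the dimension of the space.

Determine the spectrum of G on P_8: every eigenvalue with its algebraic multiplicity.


λ = 3 (multiplicity 9)

image of 1: 3
image of x: 3x + 5/3
image of x^2: 3x^2 + (10/3)x + 58/9
image of x^3: 3x^3 + 5x^2 + (58/3)x + 89/27
image of x^4: 3x^4 + (20/3)x^3 + (116/3)x^2 + (356/27)x + 664/81
image of x^5: 3x^5 + (25/3)x^4 + (580/9)x^3 + (890/27)x^2 + (3320/81)x + 1247/243
image of x^6: 3x^6 + 10x^5 + (290/3)x^4 + (1780/27)x^3 + (3320/27)x^2 + (2494/81)x + 7354/729
image of x^7: 3x^7 + (35/3)x^6 + (406/3)x^5 + (3115/27)x^4 + (23240/81)x^3 + (8729/81)x^2 + (51478/729)x + 15437/2187
image of x^8: 3x^8 + (40/3)x^7 + (1624/9)x^6 + (4984/27)x^5 + (46480/81)x^4 + (69832/243)x^3 + (205912/729)x^2 + (123496/2187)x + 78988/6561
the matrix is upper triangular; its diagonal is (3, 3, 3, 3, 3, 3, 3, 3, 3)
for a triangular matrix the eigenvalues are the diagonal entries, with algebraic multiplicity their repetition count


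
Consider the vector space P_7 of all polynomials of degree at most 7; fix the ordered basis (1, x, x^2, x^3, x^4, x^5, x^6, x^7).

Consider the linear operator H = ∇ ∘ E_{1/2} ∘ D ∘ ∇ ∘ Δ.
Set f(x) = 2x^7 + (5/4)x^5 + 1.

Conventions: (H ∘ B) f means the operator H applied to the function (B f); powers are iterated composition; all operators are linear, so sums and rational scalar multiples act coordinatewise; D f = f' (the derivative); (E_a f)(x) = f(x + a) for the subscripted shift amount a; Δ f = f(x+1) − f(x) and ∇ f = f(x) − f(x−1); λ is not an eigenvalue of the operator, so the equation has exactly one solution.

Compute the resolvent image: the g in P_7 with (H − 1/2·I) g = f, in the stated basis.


write g with unknown coordinates in the stated basis and equate coefficients in (H − 1/2·I) g = f
solving from the highest basis element down gives g = -4x^7 - (5/2)x^5 - 6720x^3 - 5640x - 2
check: H g = -3360x^3 - 2820x
so H g − 1/2·g = 2x^7 + (5/4)x^5 + 1 = f ✓

the image equals g(x) = -4x^7 - (5/2)x^5 - 6720x^3 - 5640x - 2


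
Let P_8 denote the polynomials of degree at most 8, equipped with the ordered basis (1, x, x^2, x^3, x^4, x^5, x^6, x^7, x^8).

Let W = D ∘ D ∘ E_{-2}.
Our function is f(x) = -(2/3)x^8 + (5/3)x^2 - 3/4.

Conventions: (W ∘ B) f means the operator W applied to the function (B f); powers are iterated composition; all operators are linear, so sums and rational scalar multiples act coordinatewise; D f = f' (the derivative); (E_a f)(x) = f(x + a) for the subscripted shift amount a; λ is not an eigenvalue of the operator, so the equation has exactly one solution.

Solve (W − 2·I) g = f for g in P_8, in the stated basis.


the image equals g(x) = (1/3)x^8 + (28/3)x^6 - 112x^5 + 700x^4 - (11200/3)x^3 + (99115/6)x^2 - 47712x + 540135/8

write g with unknown coordinates in the stated basis and equate coefficients in (W − 2·I) g = f
solving from the highest basis element down gives g = (1/3)x^8 + (28/3)x^6 - 112x^5 + 700x^4 - (11200/3)x^3 + (99115/6)x^2 - 47712x + 540135/8
check: W g = (56/3)x^6 - 224x^5 + 1400x^4 - (22400/3)x^3 + 33040x^2 - 95424x + 135033
so W g − 2·g = -(2/3)x^8 + (5/3)x^2 - 3/4 = f ✓


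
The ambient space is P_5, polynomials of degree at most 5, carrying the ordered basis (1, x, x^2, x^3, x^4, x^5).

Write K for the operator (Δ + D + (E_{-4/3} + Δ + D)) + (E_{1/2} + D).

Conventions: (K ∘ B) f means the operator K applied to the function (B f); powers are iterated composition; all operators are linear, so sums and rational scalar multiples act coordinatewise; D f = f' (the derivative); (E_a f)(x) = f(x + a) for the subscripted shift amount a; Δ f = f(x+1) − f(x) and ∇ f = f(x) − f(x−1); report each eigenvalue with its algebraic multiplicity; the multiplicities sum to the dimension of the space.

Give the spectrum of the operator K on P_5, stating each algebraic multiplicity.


λ = 2 (multiplicity 6)

image of 1: 2
image of x: 2x + 25/6
image of x^2: 2x^2 + (25/3)x + 145/36
image of x^3: 2x^3 + (25/2)x^2 + (145/12)x - 53/216
image of x^4: 2x^4 + (50/3)x^3 + (145/6)x^2 - (53/54)x + 6769/1296
image of x^5: 2x^5 + (125/6)x^4 + (725/18)x^3 - (265/108)x^2 + (33845/1296)x - 16973/7776
the matrix is upper triangular; its diagonal is (2, 2, 2, 2, 2, 2)
for a triangular matrix the eigenvalues are the diagonal entries, with algebraic multiplicity their repetition count
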